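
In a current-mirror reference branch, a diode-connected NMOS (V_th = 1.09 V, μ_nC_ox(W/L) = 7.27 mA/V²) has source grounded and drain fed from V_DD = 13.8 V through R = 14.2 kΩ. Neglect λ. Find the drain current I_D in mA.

With gate tied to drain, V_GS = V_DS ≥ V_GS − V_th, so the device is in saturation.
KCL at the drain: ½ k_n (V_GS − V_th)² = (V_DD − V_GS)/R.
Let x = V_GS − 1.09. Then 51.6 x² + x − 12.71 = 0, giving x = 0.487 V (positive root), so V_GS = 1.58 V.
I_D = (V_DD − V_GS)/R = (13.8 − 1.58) / 14.2 = 0.861 mA.

I_D = 0.861 mA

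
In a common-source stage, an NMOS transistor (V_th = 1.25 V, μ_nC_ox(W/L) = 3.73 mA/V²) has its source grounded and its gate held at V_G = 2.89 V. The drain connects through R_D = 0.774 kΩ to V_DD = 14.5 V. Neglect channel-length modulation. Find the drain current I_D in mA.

V_GS = V_G = 2.89 V, so V_ov = 2.89 − 1.25 = 1.64 V.
Assume saturation: I_D = ½ k_n V_ov² = 0.5 × 3.73 × 1.64² = 5.02 mA, giving V_DS = V_DD − I_D R_D = 14.5 − 5.02 × 0.774 = 10.6 V.
V_DS = 10.6 V ≥ V_ov = 1.64 V, confirming saturation.

I_D = 5.02 mA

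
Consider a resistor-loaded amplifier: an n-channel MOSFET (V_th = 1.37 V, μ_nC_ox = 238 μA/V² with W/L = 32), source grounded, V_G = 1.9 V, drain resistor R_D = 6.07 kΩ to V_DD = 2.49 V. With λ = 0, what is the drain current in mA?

V_GS = V_G = 1.9 V, so V_ov = 1.9 − 1.37 = 0.53 V.
k_n = μ_nC_ox · (W/L) = 7.616 mA/V².
Assume saturation: I_D = ½ k_n V_ov² = 0.5 × 7.616 × 0.53² = 1.07 mA, giving V_DS = V_DD − I_D R_D = 2.49 − 1.07 × 6.07 = -4 V.
But -4 V < V_ov = 0.53 V, so the device is actually in triode.
In triode I_D = k_n[V_ov V_DS − ½ V_DS²] and I_D = (V_DD − V_DS)/R_D. Equating: 23.1 V_DS² − 25.5 V_DS + 2.49 = 0, giving V_DS = 0.108 V (the root below V_ov).
I_D = (2.49 − 0.108) / 6.07 = 0.392 mA.

I_D = 0.392 mA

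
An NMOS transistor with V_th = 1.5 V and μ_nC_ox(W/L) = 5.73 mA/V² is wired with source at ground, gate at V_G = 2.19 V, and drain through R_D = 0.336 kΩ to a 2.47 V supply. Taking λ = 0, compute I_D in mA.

V_GS = V_G = 2.19 V, so V_ov = 2.19 − 1.5 = 0.69 V.
Assume saturation: I_D = ½ k_n V_ov² = 0.5 × 5.73 × 0.69² = 1.36 mA, giving V_DS = V_DD − I_D R_D = 2.47 − 1.36 × 0.336 = 2.01 V.
V_DS = 2.01 V ≥ V_ov = 0.69 V, confirming saturation.

I_D = 1.36 mA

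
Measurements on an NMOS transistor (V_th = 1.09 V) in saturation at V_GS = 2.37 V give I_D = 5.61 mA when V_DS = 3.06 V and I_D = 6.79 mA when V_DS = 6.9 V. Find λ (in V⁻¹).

λ = 0.0658 V⁻¹

With V_GS fixed, I_D ∝ (1 + λ V_DS) in saturation, so I_D2/I_D1 = (1 + λ V_DS2)/(1 + λ V_DS1).
6.79/5.61 = 1.21 = (1 + 6.9 λ)/(1 + 3.06 λ).
Solving: λ (I_D1 V_DS2 − I_D2 V_DS1) = I_D2 − I_D1, so λ = (6.79 − 5.61) / (5.61 × 6.9 − 6.79 × 3.06) = 1.18 / 17.9 = 0.0658 V⁻¹.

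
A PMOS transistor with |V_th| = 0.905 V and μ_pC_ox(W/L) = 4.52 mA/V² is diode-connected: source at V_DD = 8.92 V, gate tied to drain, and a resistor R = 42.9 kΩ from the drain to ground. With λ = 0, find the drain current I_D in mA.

I_D = 0.180 mA

With gate tied to drain, V_SG = V_SD ≥ V_SG − |V_th|, so the device is in saturation.
KCL at the drain: ½ k_p (V_SG − |V_th|)² = (V_DD − V_SG)/R.
Let x = V_SG − 0.905. Then 97 x² + x − 8.015 = 0, giving x = 0.282 V (positive root), so V_SG = 1.19 V.
I_D = (V_DD − V_SG)/R = (8.92 − 1.19) / 42.9 = 0.18 mA.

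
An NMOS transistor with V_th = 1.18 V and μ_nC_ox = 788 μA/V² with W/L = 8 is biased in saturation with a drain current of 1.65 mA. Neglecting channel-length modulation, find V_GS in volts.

V_GS = 1.90 V

k_n = μ_nC_ox · (W/L) = 6.304 mA/V².
In saturation I_D = ½ k_n (V_GS − V_th)², so V_GS − V_th = √(2 I_D / k_n) = √(2 × 1.65 / 6.304) = 0.724 V.
V_GS = 1.18 + 0.724 = 1.9 V.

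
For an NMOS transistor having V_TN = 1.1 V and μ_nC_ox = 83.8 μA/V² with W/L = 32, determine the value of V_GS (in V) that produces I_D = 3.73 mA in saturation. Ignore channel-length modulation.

k_n = μ_nC_ox · (W/L) = 2.682 mA/V².
In saturation I_D = ½ k_n (V_GS − V_TN)², so V_GS − V_TN = √(2 I_D / k_n) = √(2 × 3.73 / 2.682) = 1.67 V.
V_GS = 1.1 + 1.67 = 2.77 V.

V_GS = 2.77 V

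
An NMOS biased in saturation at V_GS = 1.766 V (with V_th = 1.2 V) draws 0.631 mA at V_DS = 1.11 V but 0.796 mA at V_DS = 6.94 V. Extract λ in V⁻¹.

With V_GS fixed, I_D ∝ (1 + λ V_DS) in saturation, so I_D2/I_D1 = (1 + λ V_DS2)/(1 + λ V_DS1).
0.796/0.631 = 1.261 = (1 + 6.94 λ)/(1 + 1.11 λ).
Solving: λ (I_D1 V_DS2 − I_D2 V_DS1) = I_D2 − I_D1, so λ = (0.796 − 0.631) / (0.631 × 6.94 − 0.796 × 1.11) = 0.165 / 3.5 = 0.0472 V⁻¹.

λ = 0.0472 V⁻¹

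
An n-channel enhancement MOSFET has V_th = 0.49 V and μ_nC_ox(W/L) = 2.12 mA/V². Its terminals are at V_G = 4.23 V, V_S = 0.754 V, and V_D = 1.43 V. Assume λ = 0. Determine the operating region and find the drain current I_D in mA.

V_GS = V_G − V_S = 4.23 − 0.754 = 3.48 V; V_DS = V_D − V_S = 1.43 − 0.754 = 0.676 V.
V_ov = V_GS − V_th = 3.48 − 0.49 = 2.99 V.
Since V_DS = 0.676 V < V_ov = 2.99 V, the device is in the triode region.
I_D = k_n [V_ov · V_DS − ½ V_DS²] = 2.12 × [2.99 × 0.676 − 0.5 × 0.676²] = 3.79 mA.

Triode; I_D = 3.79 mA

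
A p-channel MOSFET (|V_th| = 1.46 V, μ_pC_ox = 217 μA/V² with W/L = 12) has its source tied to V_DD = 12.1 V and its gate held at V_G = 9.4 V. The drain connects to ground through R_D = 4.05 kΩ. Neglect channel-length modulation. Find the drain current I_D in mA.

V_SG = V_DD − V_G = 12.1 − 9.4 = 2.7 V, so V_ov = 2.7 − 1.46 = 1.24 V.
k_p = μ_pC_ox · (W/L) = 2.604 mA/V².
Assume saturation: I_D = ½ k_p V_ov² = 0.5 × 2.604 × 1.24² = 2 mA, giving V_SD = V_DD − I_D R_D = 12.1 − 2 × 4.05 = 3.99 V.
V_SD = 3.99 V ≥ V_ov = 1.24 V, confirming saturation.

I_D = 2.00 mA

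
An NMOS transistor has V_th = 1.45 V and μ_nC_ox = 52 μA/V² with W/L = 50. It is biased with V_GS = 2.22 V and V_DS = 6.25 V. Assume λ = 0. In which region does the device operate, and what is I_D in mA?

k_n = μ_nC_ox · (W/L) = 2.6 mA/V².
V_ov = V_GS − V_th = 2.22 − 1.45 = 0.77 V.
Since V_DS = 6.25 V ≥ V_ov = 0.77 V, the device is in saturation.
I_D = ½ k_n V_ov² = 0.5 × 2.6 × 0.77² = 0.771 mA.

Saturation; I_D = 0.771 mA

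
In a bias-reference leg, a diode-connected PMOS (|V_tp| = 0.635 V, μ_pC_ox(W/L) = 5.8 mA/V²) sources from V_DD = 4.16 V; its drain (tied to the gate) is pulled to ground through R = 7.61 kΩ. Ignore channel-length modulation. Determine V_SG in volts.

With gate tied to drain, V_SG = V_SD ≥ V_SG − |V_tp|, so the device is in saturation.
KCL at the drain: ½ k_p (V_SG − |V_tp|)² = (V_DD − V_SG)/R.
Let x = V_SG − 0.635. Then 22.1 x² + x − 3.525 = 0, giving x = 0.378 V (positive root), so V_SG = 1.01 V.
I_D = (V_DD − V_SG)/R = (4.16 − 1.01) / 7.61 = 0.414 mA.

V_SG = 1.01 V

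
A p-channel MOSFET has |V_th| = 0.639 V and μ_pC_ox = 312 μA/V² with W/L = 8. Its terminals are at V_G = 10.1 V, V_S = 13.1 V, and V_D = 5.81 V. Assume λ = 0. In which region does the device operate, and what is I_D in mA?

V_SG = V_S − V_G = 13.1 − 10.1 = 3 V; V_SD = V_S − V_D = 13.1 − 5.81 = 7.29 V.
k_p = μ_pC_ox · (W/L) = 2.496 mA/V².
V_ov = V_SG − |V_th| = 3 − 0.639 = 2.36 V.
Since V_SD = 7.29 V ≥ V_ov = 2.36 V, the device is in saturation.
I_D = ½ k_p V_ov² = 0.5 × 2.496 × 2.36² = 6.96 mA.

Saturation; I_D = 6.96 mA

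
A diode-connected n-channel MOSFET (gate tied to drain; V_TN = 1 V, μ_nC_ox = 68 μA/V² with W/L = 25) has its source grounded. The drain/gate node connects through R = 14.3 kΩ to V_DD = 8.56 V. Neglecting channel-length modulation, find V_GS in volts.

With gate tied to drain, V_GS = V_DS ≥ V_GS − V_TN, so the device is in saturation.
k_n = μ_nC_ox · (W/L) = 1.7 mA/V².
KCL at the drain: ½ k_n (V_GS − V_TN)² = (V_DD − V_GS)/R.
Let x = V_GS − 1. Then 12.2 x² + x − 7.56 = 0, giving x = 0.749 V (positive root), so V_GS = 1.75 V.
I_D = (V_DD − V_GS)/R = (8.56 − 1.75) / 14.3 = 0.476 mA.

V_GS = 1.75 V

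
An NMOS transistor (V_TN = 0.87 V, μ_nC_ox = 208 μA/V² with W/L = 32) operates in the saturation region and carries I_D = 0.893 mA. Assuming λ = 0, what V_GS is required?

k_n = μ_nC_ox · (W/L) = 6.656 mA/V².
In saturation I_D = ½ k_n (V_GS − V_TN)², so V_GS − V_TN = √(2 I_D / k_n) = √(2 × 0.893 / 6.656) = 0.518 V.
V_GS = 0.87 + 0.518 = 1.39 V.

V_GS = 1.39 V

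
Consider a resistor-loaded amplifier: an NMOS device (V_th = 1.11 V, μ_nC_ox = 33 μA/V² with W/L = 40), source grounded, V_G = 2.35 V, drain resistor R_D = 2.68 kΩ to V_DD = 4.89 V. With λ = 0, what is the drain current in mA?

I_D = 1.01 mA

V_GS = V_G = 2.35 V, so V_ov = 2.35 − 1.11 = 1.24 V.
k_n = μ_nC_ox · (W/L) = 1.32 mA/V².
Assume saturation: I_D = ½ k_n V_ov² = 0.5 × 1.32 × 1.24² = 1.01 mA, giving V_DS = V_DD − I_D R_D = 4.89 − 1.01 × 2.68 = 2.17 V.
V_DS = 2.17 V ≥ V_ov = 1.24 V, confirming saturation.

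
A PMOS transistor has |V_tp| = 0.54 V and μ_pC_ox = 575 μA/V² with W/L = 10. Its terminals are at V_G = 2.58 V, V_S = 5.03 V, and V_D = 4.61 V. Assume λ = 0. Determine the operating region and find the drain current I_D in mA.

V_SG = V_S − V_G = 5.03 − 2.58 = 2.45 V; V_SD = V_S − V_D = 5.03 − 4.61 = 0.42 V.
k_p = μ_pC_ox · (W/L) = 5.75 mA/V².
V_ov = V_SG − |V_tp| = 2.45 − 0.54 = 1.91 V.
Since V_SD = 0.42 V < V_ov = 1.91 V, the device is in the triode region.
I_D = k_p [V_ov · V_SD − ½ V_SD²] = 5.75 × [1.91 × 0.42 − 0.5 × 0.42²] = 4.11 mA.

Triode; I_D = 4.11 mA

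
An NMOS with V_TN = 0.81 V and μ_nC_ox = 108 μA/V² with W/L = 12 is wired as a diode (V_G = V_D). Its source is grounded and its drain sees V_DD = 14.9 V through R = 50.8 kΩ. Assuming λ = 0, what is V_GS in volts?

V_GS = 1.45 V

With gate tied to drain, V_GS = V_DS ≥ V_GS − V_TN, so the device is in saturation.
k_n = μ_nC_ox · (W/L) = 1.296 mA/V².
KCL at the drain: ½ k_n (V_GS − V_TN)² = (V_DD − V_GS)/R.
Let x = V_GS − 0.81. Then 32.9 x² + x − 14.09 = 0, giving x = 0.639 V (positive root), so V_GS = 1.45 V.
I_D = (V_DD − V_GS)/R = (14.9 − 1.45) / 50.8 = 0.265 mA.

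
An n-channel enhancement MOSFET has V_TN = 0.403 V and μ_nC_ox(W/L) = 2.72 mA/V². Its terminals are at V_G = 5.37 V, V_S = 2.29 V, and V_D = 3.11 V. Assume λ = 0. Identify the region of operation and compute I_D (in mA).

Triode; I_D = 5.06 mA

V_GS = V_G − V_S = 5.37 − 2.29 = 3.08 V; V_DS = V_D − V_S = 3.11 − 2.29 = 0.82 V.
V_ov = V_GS − V_TN = 3.08 − 0.403 = 2.68 V.
Since V_DS = 0.82 V < V_ov = 2.68 V, the device is in the triode region.
I_D = k_n [V_ov · V_DS − ½ V_DS²] = 2.72 × [2.68 × 0.82 − 0.5 × 0.82²] = 5.06 mA.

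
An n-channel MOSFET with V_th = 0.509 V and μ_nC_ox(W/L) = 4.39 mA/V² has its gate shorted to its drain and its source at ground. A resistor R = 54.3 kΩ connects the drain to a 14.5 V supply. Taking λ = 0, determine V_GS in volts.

V_GS = 0.847 V

With gate tied to drain, V_GS = V_DS ≥ V_GS − V_th, so the device is in saturation.
KCL at the drain: ½ k_n (V_GS − V_th)² = (V_DD − V_GS)/R.
Let x = V_GS − 0.509. Then 119 x² + x − 13.99 = 0, giving x = 0.338 V (positive root), so V_GS = 0.847 V.
I_D = (V_DD − V_GS)/R = (14.5 − 0.847) / 54.3 = 0.251 mA.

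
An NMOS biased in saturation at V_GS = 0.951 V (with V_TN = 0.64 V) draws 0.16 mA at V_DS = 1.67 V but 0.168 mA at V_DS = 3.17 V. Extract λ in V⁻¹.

With V_GS fixed, I_D ∝ (1 + λ V_DS) in saturation, so I_D2/I_D1 = (1 + λ V_DS2)/(1 + λ V_DS1).
0.168/0.16 = 1.05 = (1 + 3.17 λ)/(1 + 1.67 λ).
Solving: λ (I_D1 V_DS2 − I_D2 V_DS1) = I_D2 − I_D1, so λ = (0.168 − 0.16) / (0.16 × 3.17 − 0.168 × 1.67) = 0.008 / 0.227 = 0.0353 V⁻¹.

λ = 0.0353 V⁻¹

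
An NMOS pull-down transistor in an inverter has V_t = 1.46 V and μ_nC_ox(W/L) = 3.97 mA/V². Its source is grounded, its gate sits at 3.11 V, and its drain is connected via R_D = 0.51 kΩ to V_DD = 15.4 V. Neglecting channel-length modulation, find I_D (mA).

I_D = 5.40 mA

V_GS = V_G = 3.11 V, so V_ov = 3.11 − 1.46 = 1.65 V.
Assume saturation: I_D = ½ k_n V_ov² = 0.5 × 3.97 × 1.65² = 5.4 mA, giving V_DS = V_DD − I_D R_D = 15.4 − 5.4 × 0.51 = 12.6 V.
V_DS = 12.6 V ≥ V_ov = 1.65 V, confirming saturation.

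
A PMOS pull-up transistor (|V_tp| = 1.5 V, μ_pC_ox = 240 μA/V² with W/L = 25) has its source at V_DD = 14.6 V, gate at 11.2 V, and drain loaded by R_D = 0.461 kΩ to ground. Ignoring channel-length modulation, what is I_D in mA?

V_SG = V_DD − V_G = 14.6 − 11.2 = 3.4 V, so V_ov = 3.4 − 1.5 = 1.9 V.
k_p = μ_pC_ox · (W/L) = 6 mA/V².
Assume saturation: I_D = ½ k_p V_ov² = 0.5 × 6 × 1.9² = 10.8 mA, giving V_SD = V_DD − I_D R_D = 14.6 − 10.8 × 0.461 = 9.61 V.
V_SD = 9.61 V ≥ V_ov = 1.9 V, confirming saturation.

I_D = 10.8 mA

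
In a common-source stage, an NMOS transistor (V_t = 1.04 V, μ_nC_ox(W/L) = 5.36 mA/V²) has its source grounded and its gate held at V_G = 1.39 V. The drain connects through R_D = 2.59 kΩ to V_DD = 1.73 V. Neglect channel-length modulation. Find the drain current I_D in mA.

I_D = 0.328 mA

V_GS = V_G = 1.39 V, so V_ov = 1.39 − 1.04 = 0.35 V.
Assume saturation: I_D = ½ k_n V_ov² = 0.5 × 5.36 × 0.35² = 0.328 mA, giving V_DS = V_DD − I_D R_D = 1.73 − 0.328 × 2.59 = 0.88 V.
V_DS = 0.88 V ≥ V_ov = 0.35 V, confirming saturation.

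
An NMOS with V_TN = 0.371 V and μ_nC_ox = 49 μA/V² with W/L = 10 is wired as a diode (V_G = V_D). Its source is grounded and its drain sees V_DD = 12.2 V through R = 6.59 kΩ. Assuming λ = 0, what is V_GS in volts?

With gate tied to drain, V_GS = V_DS ≥ V_GS − V_TN, so the device is in saturation.
k_n = μ_nC_ox · (W/L) = 0.49 mA/V².
KCL at the drain: ½ k_n (V_GS − V_TN)² = (V_DD − V_GS)/R.
Let x = V_GS − 0.371. Then 1.61 x² + x − 11.83 = 0, giving x = 2.41 V (positive root), so V_GS = 2.79 V.
I_D = (V_DD − V_GS)/R = (12.2 − 2.79) / 6.59 = 1.43 mA.

V_GS = 2.79 V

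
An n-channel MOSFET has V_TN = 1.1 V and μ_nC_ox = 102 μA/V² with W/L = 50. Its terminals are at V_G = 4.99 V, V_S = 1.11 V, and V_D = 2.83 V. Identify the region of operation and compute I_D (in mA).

Triode; I_D = 16.8 mA

V_GS = V_G − V_S = 4.99 − 1.11 = 3.88 V; V_DS = V_D − V_S = 2.83 − 1.11 = 1.72 V.
k_n = μ_nC_ox · (W/L) = 5.1 mA/V².
V_ov = V_GS − V_TN = 3.88 − 1.1 = 2.78 V.
Since V_DS = 1.72 V < V_ov = 2.78 V, the device is in the triode region.
I_D = k_n [V_ov · V_DS − ½ V_DS²] = 5.1 × [2.78 × 1.72 − 0.5 × 1.72²] = 16.8 mA.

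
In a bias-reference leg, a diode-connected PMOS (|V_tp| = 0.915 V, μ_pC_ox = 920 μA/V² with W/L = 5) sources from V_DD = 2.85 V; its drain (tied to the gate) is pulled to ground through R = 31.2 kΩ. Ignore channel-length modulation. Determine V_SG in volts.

V_SG = 1.07 V

With gate tied to drain, V_SG = V_SD ≥ V_SG − |V_tp|, so the device is in saturation.
k_p = μ_pC_ox · (W/L) = 4.6 mA/V².
KCL at the drain: ½ k_p (V_SG − |V_tp|)² = (V_DD − V_SG)/R.
Let x = V_SG − 0.915. Then 71.8 x² + x − 1.935 = 0, giving x = 0.157 V (positive root), so V_SG = 1.07 V.
I_D = (V_DD − V_SG)/R = (2.85 − 1.07) / 31.2 = 0.057 mA.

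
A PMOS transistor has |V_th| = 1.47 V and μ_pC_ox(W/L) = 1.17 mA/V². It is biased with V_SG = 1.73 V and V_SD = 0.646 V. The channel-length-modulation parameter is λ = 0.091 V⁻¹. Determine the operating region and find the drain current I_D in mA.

Saturation; I_D = 0.0419 mA

V_ov = V_SG − |V_th| = 1.73 − 1.47 = 0.26 V.
Since V_SD = 0.646 V ≥ V_ov = 0.26 V, the device is in saturation.
I_D = ½ k_p V_ov² (1 + λ V_SD) = 0.5 × 1.17 × 0.26² × (1 + 0.091 × 0.646) = 0.0419 mA.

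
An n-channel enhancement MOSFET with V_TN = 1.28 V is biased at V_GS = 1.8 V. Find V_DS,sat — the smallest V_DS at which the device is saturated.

V_DS,sat = 0.520 V

The boundary between triode and saturation is V_DS = V_GS − V_TN = V_ov.
V_ov = 1.8 − 1.28 = 0.52 V.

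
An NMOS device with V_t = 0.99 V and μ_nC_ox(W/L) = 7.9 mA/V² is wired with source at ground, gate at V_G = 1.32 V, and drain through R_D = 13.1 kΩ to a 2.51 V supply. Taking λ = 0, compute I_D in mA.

V_GS = V_G = 1.32 V, so V_ov = 1.32 − 0.99 = 0.33 V.
Assume saturation: I_D = ½ k_n V_ov² = 0.5 × 7.9 × 0.33² = 0.43 mA, giving V_DS = V_DD − I_D R_D = 2.51 − 0.43 × 13.1 = -3.13 V.
But -3.13 V < V_ov = 0.33 V, so the device is actually in triode.
In triode I_D = k_n[V_ov V_DS − ½ V_DS²] and I_D = (V_DD − V_DS)/R_D. Equating: 51.7 V_DS² − 35.15 V_DS + 2.51 = 0, giving V_DS = 0.0811 V (the root below V_ov).
I_D = (2.51 − 0.0811) / 13.1 = 0.185 mA.

I_D = 0.185 mA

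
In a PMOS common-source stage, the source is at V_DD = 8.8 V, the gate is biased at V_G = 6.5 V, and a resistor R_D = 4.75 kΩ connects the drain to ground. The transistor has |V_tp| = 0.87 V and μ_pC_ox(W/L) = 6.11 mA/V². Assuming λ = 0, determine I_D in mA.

I_D = 1.81 mA

V_SG = V_DD − V_G = 8.8 − 6.5 = 2.3 V, so V_ov = 2.3 − 0.87 = 1.43 V.
Assume saturation: I_D = ½ k_p V_ov² = 0.5 × 6.11 × 1.43² = 6.25 mA, giving V_SD = V_DD − I_D R_D = 8.8 − 6.25 × 4.75 = -20.9 V.
But -20.9 V < V_ov = 1.43 V, so the device is actually in triode.
In triode I_D = k_p[V_ov V_SD − ½ V_SD²] and I_D = (V_DD − V_SD)/R_D. Equating: 14.5 V_SD² − 42.5 V_SD + 8.8 = 0, giving V_SD = 0.224 V (the root below V_ov).
I_D = (8.8 − 0.224) / 4.75 = 1.81 mA.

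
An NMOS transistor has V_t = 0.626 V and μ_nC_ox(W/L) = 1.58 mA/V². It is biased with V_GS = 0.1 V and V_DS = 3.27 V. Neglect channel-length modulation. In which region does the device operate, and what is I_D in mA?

V_GS = 0.1 V < V_t = 0.626 V, so the transistor is in cutoff.

Cutoff; I_D = 0 mA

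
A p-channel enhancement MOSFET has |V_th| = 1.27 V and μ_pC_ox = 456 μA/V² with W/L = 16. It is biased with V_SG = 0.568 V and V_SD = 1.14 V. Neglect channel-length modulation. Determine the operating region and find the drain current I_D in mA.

Cutoff; I_D = 0 mA

V_SG = 0.568 V < |V_th| = 1.27 V, so the transistor is in cutoff.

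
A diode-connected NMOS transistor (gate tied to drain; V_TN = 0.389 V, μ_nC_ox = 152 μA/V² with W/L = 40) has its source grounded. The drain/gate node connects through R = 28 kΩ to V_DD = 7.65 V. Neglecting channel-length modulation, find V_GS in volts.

With gate tied to drain, V_GS = V_DS ≥ V_GS − V_TN, so the device is in saturation.
k_n = μ_nC_ox · (W/L) = 6.08 mA/V².
KCL at the drain: ½ k_n (V_GS − V_TN)² = (V_DD − V_GS)/R.
Let x = V_GS − 0.389. Then 85.1 x² + x − 7.261 = 0, giving x = 0.286 V (positive root), so V_GS = 0.675 V.
I_D = (V_DD − V_GS)/R = (7.65 − 0.675) / 28 = 0.249 mA.

V_GS = 0.675 V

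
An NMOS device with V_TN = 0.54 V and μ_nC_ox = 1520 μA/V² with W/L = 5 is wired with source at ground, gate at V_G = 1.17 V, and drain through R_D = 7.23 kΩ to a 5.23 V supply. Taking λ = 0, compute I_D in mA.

I_D = 0.700 mA

V_GS = V_G = 1.17 V, so V_ov = 1.17 − 0.54 = 0.63 V.
k_n = μ_nC_ox · (W/L) = 7.6 mA/V².
Assume saturation: I_D = ½ k_n V_ov² = 0.5 × 7.6 × 0.63² = 1.51 mA, giving V_DS = V_DD − I_D R_D = 5.23 − 1.51 × 7.23 = -5.67 V.
But -5.67 V < V_ov = 0.63 V, so the device is actually in triode.
In triode I_D = k_n[V_ov V_DS − ½ V_DS²] and I_D = (V_DD − V_DS)/R_D. Equating: 27.5 V_DS² − 35.62 V_DS + 5.23 = 0, giving V_DS = 0.169 V (the root below V_ov).
I_D = (5.23 − 0.169) / 7.23 = 0.7 mA.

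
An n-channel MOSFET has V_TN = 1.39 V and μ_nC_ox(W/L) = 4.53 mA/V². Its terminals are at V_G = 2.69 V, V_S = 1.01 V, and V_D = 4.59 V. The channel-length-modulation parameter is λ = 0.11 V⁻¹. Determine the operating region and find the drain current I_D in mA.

V_GS = V_G − V_S = 2.69 − 1.01 = 1.68 V; V_DS = V_D − V_S = 4.59 − 1.01 = 3.58 V.
V_ov = V_GS − V_TN = 1.68 − 1.39 = 0.29 V.
Since V_DS = 3.58 V ≥ V_ov = 0.29 V, the device is in saturation.
I_D = ½ k_n V_ov² (1 + λ V_DS) = 0.5 × 4.53 × 0.29² × (1 + 0.11 × 3.58) = 0.266 mA.

Saturation; I_D = 0.266 mA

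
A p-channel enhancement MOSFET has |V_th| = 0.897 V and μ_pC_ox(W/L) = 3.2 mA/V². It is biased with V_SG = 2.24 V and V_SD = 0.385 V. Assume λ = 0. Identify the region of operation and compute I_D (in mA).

Triode; I_D = 1.42 mA

V_ov = V_SG − |V_th| = 2.24 − 0.897 = 1.34 V.
Since V_SD = 0.385 V < V_ov = 1.34 V, the device is in the triode region.
I_D = k_p [V_ov · V_SD − ½ V_SD²] = 3.2 × [1.34 × 0.385 − 0.5 × 0.385²] = 1.42 mA.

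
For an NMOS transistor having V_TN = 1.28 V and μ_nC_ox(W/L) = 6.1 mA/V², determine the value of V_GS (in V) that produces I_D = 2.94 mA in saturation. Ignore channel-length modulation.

In saturation I_D = ½ k_n (V_GS − V_TN)², so V_GS − V_TN = √(2 I_D / k_n) = √(2 × 2.94 / 6.1) = 0.982 V.
V_GS = 1.28 + 0.982 = 2.26 V.

V_GS = 2.26 V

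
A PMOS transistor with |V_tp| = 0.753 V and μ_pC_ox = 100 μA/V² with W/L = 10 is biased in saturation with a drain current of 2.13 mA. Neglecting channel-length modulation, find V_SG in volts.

V_SG = 2.82 V

k_p = μ_pC_ox · (W/L) = 1 mA/V².
In saturation I_D = ½ k_p (V_SG − |V_tp|)², so V_SG − |V_tp| = √(2 I_D / k_p) = √(2 × 2.13 / 1) = 2.06 V.
V_SG = 0.753 + 2.06 = 2.82 V.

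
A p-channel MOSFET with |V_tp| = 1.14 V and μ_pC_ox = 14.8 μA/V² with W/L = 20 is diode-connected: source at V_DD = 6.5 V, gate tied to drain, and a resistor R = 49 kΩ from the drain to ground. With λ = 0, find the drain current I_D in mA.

I_D = 0.0932 mA

With gate tied to drain, V_SG = V_SD ≥ V_SG − |V_tp|, so the device is in saturation.
k_p = μ_pC_ox · (W/L) = 0.296 mA/V².
KCL at the drain: ½ k_p (V_SG − |V_tp|)² = (V_DD − V_SG)/R.
Let x = V_SG − 1.14. Then 7.25 x² + x − 5.36 = 0, giving x = 0.794 V (positive root), so V_SG = 1.93 V.
I_D = (V_DD − V_SG)/R = (6.5 − 1.93) / 49 = 0.0932 mA.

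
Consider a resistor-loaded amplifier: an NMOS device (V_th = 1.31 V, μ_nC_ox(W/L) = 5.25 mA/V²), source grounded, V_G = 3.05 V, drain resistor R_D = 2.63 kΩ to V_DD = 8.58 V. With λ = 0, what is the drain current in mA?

I_D = 3.12 mA

V_GS = V_G = 3.05 V, so V_ov = 3.05 − 1.31 = 1.74 V.
Assume saturation: I_D = ½ k_n V_ov² = 0.5 × 5.25 × 1.74² = 7.95 mA, giving V_DS = V_DD − I_D R_D = 8.58 − 7.95 × 2.63 = -12.3 V.
But -12.3 V < V_ov = 1.74 V, so the device is actually in triode.
In triode I_D = k_n[V_ov V_DS − ½ V_DS²] and I_D = (V_DD − V_DS)/R_D. Equating: 6.9 V_DS² − 25.03 V_DS + 8.58 = 0, giving V_DS = 0.383 V (the root below V_ov).
I_D = (8.58 − 0.383) / 2.63 = 3.12 mA.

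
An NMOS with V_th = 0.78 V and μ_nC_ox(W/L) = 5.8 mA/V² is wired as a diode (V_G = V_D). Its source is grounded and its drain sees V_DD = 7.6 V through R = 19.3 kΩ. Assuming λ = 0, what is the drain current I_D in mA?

With gate tied to drain, V_GS = V_DS ≥ V_GS − V_th, so the device is in saturation.
KCL at the drain: ½ k_n (V_GS − V_th)² = (V_DD − V_GS)/R.
Let x = V_GS − 0.78. Then 56 x² + x − 6.82 = 0, giving x = 0.34 V (positive root), so V_GS = 1.12 V.
I_D = (V_DD − V_GS)/R = (7.6 − 1.12) / 19.3 = 0.336 mA.

I_D = 0.336 mA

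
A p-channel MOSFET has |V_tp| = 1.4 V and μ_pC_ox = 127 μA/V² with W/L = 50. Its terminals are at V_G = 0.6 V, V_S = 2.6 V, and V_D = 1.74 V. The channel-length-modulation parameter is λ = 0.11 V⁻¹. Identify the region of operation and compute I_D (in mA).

V_SG = V_S − V_G = 2.6 − 0.6 = 2 V; V_SD = V_S − V_D = 2.6 − 1.74 = 0.86 V.
k_p = μ_pC_ox · (W/L) = 6.35 mA/V².
V_ov = V_SG − |V_tp| = 2 − 1.4 = 0.6 V.
Since V_SD = 0.86 V ≥ V_ov = 0.6 V, the device is in saturation.
I_D = ½ k_p V_ov² (1 + λ V_SD) = 0.5 × 6.35 × 0.6² × (1 + 0.11 × 0.86) = 1.25 mA.

Saturation; I_D = 1.25 mA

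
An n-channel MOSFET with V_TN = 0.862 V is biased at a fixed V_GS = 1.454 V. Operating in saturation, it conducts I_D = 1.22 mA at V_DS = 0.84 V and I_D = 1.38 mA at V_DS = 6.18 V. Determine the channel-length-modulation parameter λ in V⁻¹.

With V_GS fixed, I_D ∝ (1 + λ V_DS) in saturation, so I_D2/I_D1 = (1 + λ V_DS2)/(1 + λ V_DS1).
1.38/1.22 = 1.131 = (1 + 6.18 λ)/(1 + 0.84 λ).
Solving: λ (I_D1 V_DS2 − I_D2 V_DS1) = I_D2 − I_D1, so λ = (1.38 − 1.22) / (1.22 × 6.18 − 1.38 × 0.84) = 0.16 / 6.38 = 0.0251 V⁻¹.

λ = 0.0251 V⁻¹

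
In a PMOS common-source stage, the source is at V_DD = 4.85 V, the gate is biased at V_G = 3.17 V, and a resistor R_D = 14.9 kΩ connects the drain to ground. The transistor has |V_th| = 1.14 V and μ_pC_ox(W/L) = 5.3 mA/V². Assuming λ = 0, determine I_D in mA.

I_D = 0.317 mA

V_SG = V_DD − V_G = 4.85 − 3.17 = 1.68 V, so V_ov = 1.68 − 1.14 = 0.54 V.
Assume saturation: I_D = ½ k_p V_ov² = 0.5 × 5.3 × 0.54² = 0.773 mA, giving V_SD = V_DD − I_D R_D = 4.85 − 0.773 × 14.9 = -6.66 V.
But -6.66 V < V_ov = 0.54 V, so the device is actually in triode.
In triode I_D = k_p[V_ov V_SD − ½ V_SD²] and I_D = (V_DD − V_SD)/R_D. Equating: 39.5 V_SD² − 43.64 V_SD + 4.85 = 0, giving V_SD = 0.125 V (the root below V_ov).
I_D = (4.85 − 0.125) / 14.9 = 0.317 mA.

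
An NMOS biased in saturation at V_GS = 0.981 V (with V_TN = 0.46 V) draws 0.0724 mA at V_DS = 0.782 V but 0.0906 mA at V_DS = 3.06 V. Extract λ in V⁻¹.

λ = 0.121 V⁻¹

With V_GS fixed, I_D ∝ (1 + λ V_DS) in saturation, so I_D2/I_D1 = (1 + λ V_DS2)/(1 + λ V_DS1).
0.0906/0.0724 = 1.251 = (1 + 3.06 λ)/(1 + 0.782 λ).
Solving: λ (I_D1 V_DS2 − I_D2 V_DS1) = I_D2 − I_D1, so λ = (0.0906 − 0.0724) / (0.0724 × 3.06 − 0.0906 × 0.782) = 0.0182 / 0.151 = 0.121 V⁻¹.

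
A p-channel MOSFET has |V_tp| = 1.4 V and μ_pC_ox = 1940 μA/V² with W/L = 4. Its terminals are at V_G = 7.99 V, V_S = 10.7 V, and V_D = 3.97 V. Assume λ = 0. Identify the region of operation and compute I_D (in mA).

Saturation; I_D = 6.66 mA

V_SG = V_S − V_G = 10.7 − 7.99 = 2.71 V; V_SD = V_S − V_D = 10.7 − 3.97 = 6.73 V.
k_p = μ_pC_ox · (W/L) = 7.76 mA/V².
V_ov = V_SG − |V_tp| = 2.71 − 1.4 = 1.31 V.
Since V_SD = 6.73 V ≥ V_ov = 1.31 V, the device is in saturation.
I_D = ½ k_p V_ov² = 0.5 × 7.76 × 1.31² = 6.66 mA.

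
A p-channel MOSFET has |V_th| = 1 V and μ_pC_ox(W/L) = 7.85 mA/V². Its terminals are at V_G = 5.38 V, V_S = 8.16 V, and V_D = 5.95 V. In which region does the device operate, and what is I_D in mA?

Saturation; I_D = 12.4 mA

V_SG = V_S − V_G = 8.16 − 5.38 = 2.78 V; V_SD = V_S − V_D = 8.16 − 5.95 = 2.21 V.
V_ov = V_SG − |V_th| = 2.78 − 1 = 1.78 V.
Since V_SD = 2.21 V ≥ V_ov = 1.78 V, the device is in saturation.
I_D = ½ k_p V_ov² = 0.5 × 7.85 × 1.78² = 12.4 mA.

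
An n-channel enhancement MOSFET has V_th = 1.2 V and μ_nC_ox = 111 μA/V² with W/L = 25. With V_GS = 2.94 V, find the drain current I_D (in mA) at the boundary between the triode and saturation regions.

I_D = 4.20 mA

At the boundary V_DS = V_ov = V_GS − V_th = 2.94 − 1.2 = 1.74 V.
k_n = μ_nC_ox · (W/L) = 2.775 mA/V².
I_D = ½ k_n V_ov² = 0.5 × 2.775 × 1.74² = 4.2 mA.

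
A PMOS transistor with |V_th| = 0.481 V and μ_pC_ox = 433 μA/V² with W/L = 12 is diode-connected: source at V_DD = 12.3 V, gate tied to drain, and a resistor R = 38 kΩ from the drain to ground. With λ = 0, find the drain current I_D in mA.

I_D = 0.302 mA

With gate tied to drain, V_SG = V_SD ≥ V_SG − |V_th|, so the device is in saturation.
k_p = μ_pC_ox · (W/L) = 5.196 mA/V².
KCL at the drain: ½ k_p (V_SG − |V_th|)² = (V_DD − V_SG)/R.
Let x = V_SG − 0.481. Then 98.7 x² + x − 11.82 = 0, giving x = 0.341 V (positive root), so V_SG = 0.822 V.
I_D = (V_DD − V_SG)/R = (12.3 − 0.822) / 38 = 0.302 mA.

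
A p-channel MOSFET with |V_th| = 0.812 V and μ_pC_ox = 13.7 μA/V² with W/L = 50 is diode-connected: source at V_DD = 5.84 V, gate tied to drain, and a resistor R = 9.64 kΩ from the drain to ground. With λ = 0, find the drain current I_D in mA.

I_D = 0.408 mA

With gate tied to drain, V_SG = V_SD ≥ V_SG − |V_th|, so the device is in saturation.
k_p = μ_pC_ox · (W/L) = 0.685 mA/V².
KCL at the drain: ½ k_p (V_SG − |V_th|)² = (V_DD − V_SG)/R.
Let x = V_SG − 0.812. Then 3.3 x² + x − 5.028 = 0, giving x = 1.09 V (positive root), so V_SG = 1.9 V.
I_D = (V_DD − V_SG)/R = (5.84 − 1.9) / 9.64 = 0.408 mA.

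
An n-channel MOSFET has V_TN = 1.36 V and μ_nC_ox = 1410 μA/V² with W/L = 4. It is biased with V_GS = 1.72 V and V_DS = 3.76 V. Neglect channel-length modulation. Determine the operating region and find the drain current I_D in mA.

k_n = μ_nC_ox · (W/L) = 5.64 mA/V².
V_ov = V_GS − V_TN = 1.72 − 1.36 = 0.36 V.
Since V_DS = 3.76 V ≥ V_ov = 0.36 V, the device is in saturation.
I_D = ½ k_n V_ov² = 0.5 × 5.64 × 0.36² = 0.365 mA.

Saturation; I_D = 0.365 mA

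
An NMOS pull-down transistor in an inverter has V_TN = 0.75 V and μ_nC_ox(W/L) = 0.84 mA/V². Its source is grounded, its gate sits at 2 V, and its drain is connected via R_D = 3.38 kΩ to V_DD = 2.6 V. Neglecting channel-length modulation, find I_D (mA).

I_D = 0.549 mA

V_GS = V_G = 2 V, so V_ov = 2 − 0.75 = 1.25 V.
Assume saturation: I_D = ½ k_n V_ov² = 0.5 × 0.84 × 1.25² = 0.656 mA, giving V_DS = V_DD − I_D R_D = 2.6 − 0.656 × 3.38 = 0.382 V.
But 0.382 V < V_ov = 1.25 V, so the device is actually in triode.
In triode I_D = k_n[V_ov V_DS − ½ V_DS²] and I_D = (V_DD − V_DS)/R_D. Equating: 1.42 V_DS² − 4.549 V_DS + 2.6 = 0, giving V_DS = 0.745 V (the root below V_ov).
I_D = (2.6 − 0.745) / 3.38 = 0.549 mA.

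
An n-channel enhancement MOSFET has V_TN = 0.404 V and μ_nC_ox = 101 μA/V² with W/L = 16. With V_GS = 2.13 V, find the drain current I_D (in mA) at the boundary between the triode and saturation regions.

I_D = 2.41 mA

At the boundary V_DS = V_ov = V_GS − V_TN = 2.13 − 0.404 = 1.73 V.
k_n = μ_nC_ox · (W/L) = 1.616 mA/V².
I_D = ½ k_n V_ov² = 0.5 × 1.616 × 1.73² = 2.41 mA.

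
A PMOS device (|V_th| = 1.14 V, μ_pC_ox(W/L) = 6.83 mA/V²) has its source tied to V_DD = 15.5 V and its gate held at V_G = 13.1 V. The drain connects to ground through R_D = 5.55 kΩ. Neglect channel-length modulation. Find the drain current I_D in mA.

V_SG = V_DD − V_G = 15.5 − 13.1 = 2.4 V, so V_ov = 2.4 − 1.14 = 1.26 V.
Assume saturation: I_D = ½ k_p V_ov² = 0.5 × 6.83 × 1.26² = 5.42 mA, giving V_SD = V_DD − I_D R_D = 15.5 − 5.42 × 5.55 = -14.6 V.
But -14.6 V < V_ov = 1.26 V, so the device is actually in triode.
In triode I_D = k_p[V_ov V_SD − ½ V_SD²] and I_D = (V_DD − V_SD)/R_D. Equating: 19 V_SD² − 48.76 V_SD + 15.5 = 0, giving V_SD = 0.372 V (the root below V_ov).
I_D = (15.5 − 0.372) / 5.55 = 2.73 mA.

I_D = 2.73 mA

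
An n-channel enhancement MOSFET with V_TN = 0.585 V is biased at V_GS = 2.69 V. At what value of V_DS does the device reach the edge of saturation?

The boundary between triode and saturation is V_DS = V_GS − V_TN = V_ov.
V_ov = 2.69 − 0.585 = 2.1 V.

V_DS,sat = 2.10 V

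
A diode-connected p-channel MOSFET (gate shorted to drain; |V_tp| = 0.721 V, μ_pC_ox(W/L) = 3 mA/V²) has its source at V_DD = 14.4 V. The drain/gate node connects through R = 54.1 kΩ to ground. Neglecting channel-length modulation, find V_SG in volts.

V_SG = 1.13 V

With gate tied to drain, V_SG = V_SD ≥ V_SG − |V_tp|, so the device is in saturation.
KCL at the drain: ½ k_p (V_SG − |V_tp|)² = (V_DD − V_SG)/R.
Let x = V_SG − 0.721. Then 81.2 x² + x − 13.68 = 0, giving x = 0.404 V (positive root), so V_SG = 1.13 V.
I_D = (V_DD − V_SG)/R = (14.4 − 1.13) / 54.1 = 0.245 mA.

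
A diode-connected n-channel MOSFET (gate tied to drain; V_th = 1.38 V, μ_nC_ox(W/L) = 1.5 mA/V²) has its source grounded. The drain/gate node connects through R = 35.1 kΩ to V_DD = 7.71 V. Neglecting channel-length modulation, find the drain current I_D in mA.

With gate tied to drain, V_GS = V_DS ≥ V_GS − V_th, so the device is in saturation.
KCL at the drain: ½ k_n (V_GS − V_th)² = (V_DD − V_GS)/R.
Let x = V_GS − 1.38. Then 26.3 x² + x − 6.33 = 0, giving x = 0.472 V (positive root), so V_GS = 1.85 V.
I_D = (V_DD − V_GS)/R = (7.71 − 1.85) / 35.1 = 0.167 mA.

I_D = 0.167 mA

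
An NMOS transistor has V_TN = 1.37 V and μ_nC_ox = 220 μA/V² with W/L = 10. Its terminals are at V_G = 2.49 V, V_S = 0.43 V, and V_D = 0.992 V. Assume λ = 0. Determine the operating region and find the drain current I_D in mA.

Triode; I_D = 0.506 mA

V_GS = V_G − V_S = 2.49 − 0.43 = 2.06 V; V_DS = V_D − V_S = 0.992 − 0.43 = 0.562 V.
k_n = μ_nC_ox · (W/L) = 2.2 mA/V².
V_ov = V_GS − V_TN = 2.06 − 1.37 = 0.69 V.
Since V_DS = 0.562 V < V_ov = 0.69 V, the device is in the triode region.
I_D = k_n [V_ov · V_DS − ½ V_DS²] = 2.2 × [0.69 × 0.562 − 0.5 × 0.562²] = 0.506 mA.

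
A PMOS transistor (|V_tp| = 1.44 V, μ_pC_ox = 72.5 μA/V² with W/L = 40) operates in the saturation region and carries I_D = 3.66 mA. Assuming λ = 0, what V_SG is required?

V_SG = 3.03 V

k_p = μ_pC_ox · (W/L) = 2.9 mA/V².
In saturation I_D = ½ k_p (V_SG − |V_tp|)², so V_SG − |V_tp| = √(2 I_D / k_p) = √(2 × 3.66 / 2.9) = 1.59 V.
V_SG = 1.44 + 1.59 = 3.03 V.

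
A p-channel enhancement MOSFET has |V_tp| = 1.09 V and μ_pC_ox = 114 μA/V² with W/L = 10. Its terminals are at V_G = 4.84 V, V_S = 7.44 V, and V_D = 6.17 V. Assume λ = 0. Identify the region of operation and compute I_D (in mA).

V_SG = V_S − V_G = 7.44 − 4.84 = 2.6 V; V_SD = V_S − V_D = 7.44 − 6.17 = 1.27 V.
k_p = μ_pC_ox · (W/L) = 1.14 mA/V².
V_ov = V_SG − |V_tp| = 2.6 − 1.09 = 1.51 V.
Since V_SD = 1.27 V < V_ov = 1.51 V, the device is in the triode region.
I_D = k_p [V_ov · V_SD − ½ V_SD²] = 1.14 × [1.51 × 1.27 − 0.5 × 1.27²] = 1.27 mA.

Triode; I_D = 1.27 mA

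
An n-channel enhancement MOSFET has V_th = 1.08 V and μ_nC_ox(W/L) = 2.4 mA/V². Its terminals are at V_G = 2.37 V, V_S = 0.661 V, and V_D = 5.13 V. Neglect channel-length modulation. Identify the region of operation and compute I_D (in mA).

Saturation; I_D = 0.475 mA

V_GS = V_G − V_S = 2.37 − 0.661 = 1.71 V; V_DS = V_D − V_S = 5.13 − 0.661 = 4.47 V.
V_ov = V_GS − V_th = 1.71 − 1.08 = 0.629 V.
Since V_DS = 4.47 V ≥ V_ov = 0.629 V, the device is in saturation.
I_D = ½ k_n V_ov² = 0.5 × 2.4 × 0.629² = 0.475 mA.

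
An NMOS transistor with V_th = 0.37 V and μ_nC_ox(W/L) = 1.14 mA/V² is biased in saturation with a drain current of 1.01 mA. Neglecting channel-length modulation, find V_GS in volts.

V_GS = 1.70 V

In saturation I_D = ½ k_n (V_GS − V_th)², so V_GS − V_th = √(2 I_D / k_n) = √(2 × 1.01 / 1.14) = 1.33 V.
V_GS = 0.37 + 1.33 = 1.7 V.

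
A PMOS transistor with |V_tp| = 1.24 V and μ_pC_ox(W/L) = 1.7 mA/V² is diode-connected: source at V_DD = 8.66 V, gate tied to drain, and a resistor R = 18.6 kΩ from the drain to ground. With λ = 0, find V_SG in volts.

With gate tied to drain, V_SG = V_SD ≥ V_SG − |V_tp|, so the device is in saturation.
KCL at the drain: ½ k_p (V_SG − |V_tp|)² = (V_DD − V_SG)/R.
Let x = V_SG − 1.24. Then 15.8 x² + x − 7.42 = 0, giving x = 0.654 V (positive root), so V_SG = 1.89 V.
I_D = (V_DD − V_SG)/R = (8.66 − 1.89) / 18.6 = 0.364 mA.

V_SG = 1.89 V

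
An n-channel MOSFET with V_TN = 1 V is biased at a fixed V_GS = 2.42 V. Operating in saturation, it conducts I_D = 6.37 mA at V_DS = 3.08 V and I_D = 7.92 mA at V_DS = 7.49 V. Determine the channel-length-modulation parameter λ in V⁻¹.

With V_GS fixed, I_D ∝ (1 + λ V_DS) in saturation, so I_D2/I_D1 = (1 + λ V_DS2)/(1 + λ V_DS1).
7.92/6.37 = 1.243 = (1 + 7.49 λ)/(1 + 3.08 λ).
Solving: λ (I_D1 V_DS2 − I_D2 V_DS1) = I_D2 − I_D1, so λ = (7.92 − 6.37) / (6.37 × 7.49 − 7.92 × 3.08) = 1.55 / 23.3 = 0.0665 V⁻¹.

λ = 0.0665 V⁻¹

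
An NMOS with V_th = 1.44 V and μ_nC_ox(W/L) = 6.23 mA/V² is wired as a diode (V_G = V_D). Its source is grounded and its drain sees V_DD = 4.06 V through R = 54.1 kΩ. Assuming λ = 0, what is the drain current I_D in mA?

I_D = 0.0462 mA

With gate tied to drain, V_GS = V_DS ≥ V_GS − V_th, so the device is in saturation.
KCL at the drain: ½ k_n (V_GS − V_th)² = (V_DD − V_GS)/R.
Let x = V_GS − 1.44. Then 169 x² + x − 2.62 = 0, giving x = 0.122 V (positive root), so V_GS = 1.56 V.
I_D = (V_DD − V_GS)/R = (4.06 − 1.56) / 54.1 = 0.0462 mA.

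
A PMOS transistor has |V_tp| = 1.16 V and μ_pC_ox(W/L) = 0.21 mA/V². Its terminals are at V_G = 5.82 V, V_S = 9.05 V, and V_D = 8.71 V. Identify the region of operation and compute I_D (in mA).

V_SG = V_S − V_G = 9.05 − 5.82 = 3.23 V; V_SD = V_S − V_D = 9.05 − 8.71 = 0.34 V.
V_ov = V_SG − |V_tp| = 3.23 − 1.16 = 2.07 V.
Since V_SD = 0.34 V < V_ov = 2.07 V, the device is in the triode region.
I_D = k_p [V_ov · V_SD − ½ V_SD²] = 0.21 × [2.07 × 0.34 − 0.5 × 0.34²] = 0.136 mA.

Triode; I_D = 0.136 mA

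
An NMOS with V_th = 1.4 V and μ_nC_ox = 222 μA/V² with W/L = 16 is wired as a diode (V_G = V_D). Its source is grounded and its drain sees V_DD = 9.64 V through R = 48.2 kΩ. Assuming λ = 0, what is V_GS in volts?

V_GS = 1.70 V

With gate tied to drain, V_GS = V_DS ≥ V_GS − V_th, so the device is in saturation.
k_n = μ_nC_ox · (W/L) = 3.552 mA/V².
KCL at the drain: ½ k_n (V_GS − V_th)² = (V_DD − V_GS)/R.
Let x = V_GS − 1.4. Then 85.6 x² + x − 8.24 = 0, giving x = 0.304 V (positive root), so V_GS = 1.7 V.
I_D = (V_DD − V_GS)/R = (9.64 − 1.7) / 48.2 = 0.165 mA.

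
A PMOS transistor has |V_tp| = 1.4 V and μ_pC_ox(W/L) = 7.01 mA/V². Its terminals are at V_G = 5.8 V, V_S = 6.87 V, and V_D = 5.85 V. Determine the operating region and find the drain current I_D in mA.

Cutoff; I_D = 0 mA

V_SG = V_S − V_G = 6.87 − 5.8 = 1.07 V; V_SD = V_S − V_D = 6.87 − 5.85 = 1.02 V.
V_SG = 1.07 V < |V_tp| = 1.4 V, so the transistor is in cutoff.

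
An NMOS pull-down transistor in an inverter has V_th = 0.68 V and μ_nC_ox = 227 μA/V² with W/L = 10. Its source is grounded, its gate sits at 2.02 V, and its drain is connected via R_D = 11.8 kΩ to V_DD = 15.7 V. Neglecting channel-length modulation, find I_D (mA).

I_D = 1.29 mA

V_GS = V_G = 2.02 V, so V_ov = 2.02 − 0.68 = 1.34 V.
k_n = μ_nC_ox · (W/L) = 2.27 mA/V².
Assume saturation: I_D = ½ k_n V_ov² = 0.5 × 2.27 × 1.34² = 2.04 mA, giving V_DS = V_DD − I_D R_D = 15.7 − 2.04 × 11.8 = -8.35 V.
But -8.35 V < V_ov = 1.34 V, so the device is actually in triode.
In triode I_D = k_n[V_ov V_DS − ½ V_DS²] and I_D = (V_DD − V_DS)/R_D. Equating: 13.4 V_DS² − 36.89 V_DS + 15.7 = 0, giving V_DS = 0.526 V (the root below V_ov).
I_D = (15.7 − 0.526) / 11.8 = 1.29 mA.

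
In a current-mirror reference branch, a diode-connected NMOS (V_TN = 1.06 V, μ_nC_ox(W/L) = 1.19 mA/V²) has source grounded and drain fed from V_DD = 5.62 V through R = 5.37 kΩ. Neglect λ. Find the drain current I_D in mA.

With gate tied to drain, V_GS = V_DS ≥ V_GS − V_TN, so the device is in saturation.
KCL at the drain: ½ k_n (V_GS − V_TN)² = (V_DD − V_GS)/R.
Let x = V_GS − 1.06. Then 3.2 x² + x − 4.56 = 0, giving x = 1.05 V (positive root), so V_GS = 2.11 V.
I_D = (V_DD − V_GS)/R = (5.62 − 2.11) / 5.37 = 0.654 mA.

I_D = 0.654 mA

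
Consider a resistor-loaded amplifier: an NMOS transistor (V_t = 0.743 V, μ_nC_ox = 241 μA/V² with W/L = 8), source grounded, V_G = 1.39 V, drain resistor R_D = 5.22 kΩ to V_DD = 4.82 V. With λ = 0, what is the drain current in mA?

V_GS = V_G = 1.39 V, so V_ov = 1.39 − 0.743 = 0.647 V.
k_n = μ_nC_ox · (W/L) = 1.928 mA/V².
Assume saturation: I_D = ½ k_n V_ov² = 0.5 × 1.928 × 0.647² = 0.404 mA, giving V_DS = V_DD − I_D R_D = 4.82 − 0.404 × 5.22 = 2.71 V.
V_DS = 2.71 V ≥ V_ov = 0.647 V, confirming saturation.

I_D = 0.404 mA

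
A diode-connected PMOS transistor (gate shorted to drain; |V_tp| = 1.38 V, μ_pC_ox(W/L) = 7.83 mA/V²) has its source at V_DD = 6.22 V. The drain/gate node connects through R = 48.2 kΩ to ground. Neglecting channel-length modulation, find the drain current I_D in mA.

I_D = 0.0971 mA

With gate tied to drain, V_SG = V_SD ≥ V_SG − |V_tp|, so the device is in saturation.
KCL at the drain: ½ k_p (V_SG − |V_tp|)² = (V_DD − V_SG)/R.
Let x = V_SG − 1.38. Then 189 x² + x − 4.84 = 0, giving x = 0.158 V (positive root), so V_SG = 1.54 V.
I_D = (V_DD − V_SG)/R = (6.22 − 1.54) / 48.2 = 0.0971 mA.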